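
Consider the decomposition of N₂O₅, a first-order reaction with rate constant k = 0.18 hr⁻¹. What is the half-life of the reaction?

3.851 hr

Step 1: For a first-order reaction, t₁/₂ = ln(2)/k
Step 2: t₁/₂ = ln(2)/0.18
Step 3: t₁/₂ = 0.6931/0.18 = 3.851 hr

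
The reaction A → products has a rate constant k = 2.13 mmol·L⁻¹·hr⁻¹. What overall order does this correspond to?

zeroth order (0)

Step 1: The units of k for an nth-order reaction are (concentration)^(1-n)·(time)⁻¹.
Step 2: Here k has units mmol·L⁻¹·hr⁻¹, so the concentration exponent is 1.
Step 3: 1 - n = 1 ⇒ n = 0. The reaction is zeroth order.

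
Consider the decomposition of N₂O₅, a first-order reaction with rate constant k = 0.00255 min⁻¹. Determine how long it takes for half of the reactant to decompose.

271.8 min

Step 1: For a first-order reaction, t₁/₂ = ln(2)/k
Step 2: t₁/₂ = ln(2)/0.00255
Step 3: t₁/₂ = 0.6931/0.00255 = 271.8 min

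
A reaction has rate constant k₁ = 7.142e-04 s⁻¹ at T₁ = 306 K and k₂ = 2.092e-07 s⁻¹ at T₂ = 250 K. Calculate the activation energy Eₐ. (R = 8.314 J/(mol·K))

92.4 kJ/mol

Step 1: Use the two-temperature Arrhenius form: ln(k₂/k₁) = -Eₐ/R × (1/T₂ - 1/T₁)
Step 2: ln(k₂/k₁) = ln(2.092e-07/7.142e-04) = ln(0.000292915) = -8.13563
Step 3: 1/T₂ - 1/T₁ = 1/250 - 1/306 = 7.320261e-04 K⁻¹
Step 4: Eₐ = -R × ln(k₂/k₁) / (1/T₂ - 1/T₁) = -8.314 × -8.13563 / 7.320261e-04
Step 5: Eₐ = 9.2401e+04 J/mol = 92.4 kJ/mol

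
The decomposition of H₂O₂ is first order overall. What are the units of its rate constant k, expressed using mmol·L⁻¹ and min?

min⁻¹

Step 1: For overall order n, rate = k × (concentration)^n.
Step 2: Rate has units mmol·L⁻¹·min⁻¹; concentration term has units (mmol·L⁻¹)^1.
Step 3: k = rate / (concentration)^n, so units of k = (mmol·L⁻¹)^(1-1)·min⁻¹ = min⁻¹.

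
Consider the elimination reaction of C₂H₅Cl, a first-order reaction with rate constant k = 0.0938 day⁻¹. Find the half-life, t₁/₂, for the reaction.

7.39 day

Step 1: For a first-order reaction, t₁/₂ = ln(2)/k
Step 2: t₁/₂ = ln(2)/0.0938
Step 3: t₁/₂ = 0.6931/0.0938 = 7.39 day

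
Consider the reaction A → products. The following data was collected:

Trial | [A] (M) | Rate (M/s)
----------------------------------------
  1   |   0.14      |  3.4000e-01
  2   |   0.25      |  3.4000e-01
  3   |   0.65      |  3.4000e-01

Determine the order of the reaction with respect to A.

zeroth order (0)

Step 1: Compare trials - when concentration changes, rate stays constant.
Step 2: rate₂/rate₁ = 3.4000e-01/3.4000e-01 = 1
Step 3: [A]₂/[A]₁ = 0.25/0.14 = 1.786
Step 4: Since rate ratio ≈ (conc ratio)^0, the reaction is zeroth order.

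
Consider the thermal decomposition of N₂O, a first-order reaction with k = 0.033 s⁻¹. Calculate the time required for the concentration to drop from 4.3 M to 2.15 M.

21 s

Step 1: For first-order: t = ln([N₂O]₀/[N₂O])/k
Step 2: t = ln(4.3/2.15)/0.033
Step 3: t = ln(2)/0.033
Step 4: t = 0.6931/0.033 = 21 s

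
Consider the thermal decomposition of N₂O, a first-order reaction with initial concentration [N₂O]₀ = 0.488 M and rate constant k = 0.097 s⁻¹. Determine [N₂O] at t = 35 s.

0.01637 M

Step 1: For a first-order reaction: [N₂O] = [N₂O]₀ × e^(-kt)
Step 2: [N₂O] = 0.488 × e^(-0.097 × 35)
Step 3: [N₂O] = 0.488 × e^(-3.395)
Step 4: [N₂O] = 0.488 × 0.0335406 = 0.01637 M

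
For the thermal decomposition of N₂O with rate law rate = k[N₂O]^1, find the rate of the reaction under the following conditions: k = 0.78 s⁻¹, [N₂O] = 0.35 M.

0.273 M/s

Step 1: Identify the rate law: rate = k[N₂O]^1
Step 2: Substitute values: rate = 0.78 × (0.35)^1
Step 3: Calculate: rate = 0.78 × 0.35 = 0.273 M/s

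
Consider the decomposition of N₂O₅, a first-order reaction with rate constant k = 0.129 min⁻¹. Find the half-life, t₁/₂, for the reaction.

5.373 min

Step 1: For a first-order reaction, t₁/₂ = ln(2)/k
Step 2: t₁/₂ = ln(2)/0.129
Step 3: t₁/₂ = 0.6931/0.129 = 5.373 min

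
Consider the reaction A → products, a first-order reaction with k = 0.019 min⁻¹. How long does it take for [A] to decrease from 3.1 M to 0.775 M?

72.96 min

Step 1: For first-order: t = ln([A]₀/[A])/k
Step 2: t = ln(3.1/0.775)/0.019
Step 3: t = ln(4)/0.019
Step 4: t = 1.386/0.019 = 72.96 min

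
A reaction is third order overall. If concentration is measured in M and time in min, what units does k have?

M⁻²·min⁻¹

Step 1: For overall order n, rate = k × (concentration)^n.
Step 2: Rate has units M·min⁻¹; concentration term has units M^3.
Step 3: k = rate / (concentration)^n, so units of k = M^(1-3)·min⁻¹ = M⁻²·min⁻¹.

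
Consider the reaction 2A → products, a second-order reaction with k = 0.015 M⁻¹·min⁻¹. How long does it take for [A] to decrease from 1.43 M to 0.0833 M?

753.7 min

Step 1: For second-order: t = (1/[A] - 1/[A]₀)/k
Step 2: t = (1/0.0833 - 1/1.43)/0.015
Step 3: t = (12 - 0.6993)/0.015
Step 4: t = 11.31/0.015 = 753.7 min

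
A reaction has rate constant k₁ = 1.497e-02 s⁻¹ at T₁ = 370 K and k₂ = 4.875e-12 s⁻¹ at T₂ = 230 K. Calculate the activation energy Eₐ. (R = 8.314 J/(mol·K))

110.4 kJ/mol

Step 1: Use the two-temperature Arrhenius form: ln(k₂/k₁) = -Eₐ/R × (1/T₂ - 1/T₁)
Step 2: ln(k₂/k₁) = ln(4.875e-12/1.497e-02) = ln(3.25651e-10) = -21.8452
Step 3: 1/T₂ - 1/T₁ = 1/230 - 1/370 = 1.645123e-03 K⁻¹
Step 4: Eₐ = -R × ln(k₂/k₁) / (1/T₂ - 1/T₁) = -8.314 × -21.8452 / 1.645123e-03
Step 5: Eₐ = 1.1040e+05 J/mol = 110.4 kJ/mol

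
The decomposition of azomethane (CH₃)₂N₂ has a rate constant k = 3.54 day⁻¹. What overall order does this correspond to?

first order (1)

Step 1: The units of k for an nth-order reaction are (concentration)^(1-n)·(time)⁻¹.
Step 2: Here k has units day⁻¹, so the concentration exponent is 0.
Step 3: 1 - n = 0 ⇒ n = 1. The reaction is first order.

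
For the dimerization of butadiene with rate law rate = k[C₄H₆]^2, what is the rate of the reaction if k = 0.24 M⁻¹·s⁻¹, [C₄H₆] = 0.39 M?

0.0365 M/s

Step 1: Identify the rate law: rate = k[C₄H₆]^2
Step 2: Substitute values: rate = 0.24 × (0.39)^2
Step 3: Calculate: rate = 0.24 × 0.1521 = 0.036504 M/s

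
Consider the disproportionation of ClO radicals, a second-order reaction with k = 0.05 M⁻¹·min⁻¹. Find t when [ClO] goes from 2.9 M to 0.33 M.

53.71 min

Step 1: For second-order: t = (1/[ClO] - 1/[ClO]₀)/k
Step 2: t = (1/0.33 - 1/2.9)/0.05
Step 3: t = (3.03 - 0.3448)/0.05
Step 4: t = 2.685/0.05 = 53.71 min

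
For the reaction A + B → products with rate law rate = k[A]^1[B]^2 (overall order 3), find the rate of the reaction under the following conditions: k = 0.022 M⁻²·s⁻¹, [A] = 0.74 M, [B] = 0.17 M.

0.0004705 M/s

Step 1: The rate law is rate = k[A]^1[B]^2, overall order = 1+2 = 3
Step 2: Substitute values: rate = 0.022 × (0.74)^1 × (0.17)^2
Step 3: rate = 0.022 × 0.74 × 0.0289 = 0.000470492 M/s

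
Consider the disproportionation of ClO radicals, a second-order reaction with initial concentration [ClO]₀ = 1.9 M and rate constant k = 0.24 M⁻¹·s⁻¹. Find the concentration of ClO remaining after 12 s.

0.2936 M

Step 1: For a second-order reaction: 1/[ClO] = 1/[ClO]₀ + kt
Step 2: 1/[ClO] = 1/1.9 + 0.24 × 12
Step 3: 1/[ClO] = 0.5263 + 2.88 = 3.406
Step 4: [ClO] = 1/3.406 = 0.2936 M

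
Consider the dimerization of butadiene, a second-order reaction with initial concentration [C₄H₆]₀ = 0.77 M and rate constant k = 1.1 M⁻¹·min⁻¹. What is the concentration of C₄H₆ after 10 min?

0.08131 M

Step 1: For a second-order reaction: 1/[C₄H₆] = 1/[C₄H₆]₀ + kt
Step 2: 1/[C₄H₆] = 1/0.77 + 1.1 × 10
Step 3: 1/[C₄H₆] = 1.299 + 11 = 12.3
Step 4: [C₄H₆] = 1/12.3 = 0.08131 M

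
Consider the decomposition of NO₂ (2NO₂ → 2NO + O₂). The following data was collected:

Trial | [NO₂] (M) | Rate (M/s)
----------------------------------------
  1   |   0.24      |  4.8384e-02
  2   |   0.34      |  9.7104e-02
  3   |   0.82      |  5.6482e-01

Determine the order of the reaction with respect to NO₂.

second order (2)

Step 1: Compare trials to find order n where rate₂/rate₁ = ([NO₂]₂/[NO₂]₁)^n
Step 2: rate₂/rate₁ = 9.7104e-02/4.8384e-02 = 2.007
Step 3: [NO₂]₂/[NO₂]₁ = 0.34/0.24 = 1.417
Step 4: n = ln(2.007)/ln(1.417) = 2.00 ≈ 2
Step 5: The reaction is second order in NO₂.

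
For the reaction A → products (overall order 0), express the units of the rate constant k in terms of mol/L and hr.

mol/L·hr⁻¹

Step 1: For overall order n, rate = k × (concentration)^n.
Step 2: Rate has units mol/L·hr⁻¹; concentration term has units (mol/L)^0.
Step 3: k = rate / (concentration)^n, so units of k = (mol/L)^(1-0)·hr⁻¹ = mol/L·hr⁻¹.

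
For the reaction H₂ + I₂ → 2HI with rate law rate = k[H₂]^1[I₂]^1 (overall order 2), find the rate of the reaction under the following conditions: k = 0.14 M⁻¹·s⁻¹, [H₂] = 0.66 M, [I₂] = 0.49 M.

0.04528 M/s

Step 1: The rate law is rate = k[H₂]^1[I₂]^1, overall order = 1+1 = 2
Step 2: Substitute values: rate = 0.14 × (0.66)^1 × (0.49)^1
Step 3: rate = 0.14 × 0.66 × 0.49 = 0.045276 M/s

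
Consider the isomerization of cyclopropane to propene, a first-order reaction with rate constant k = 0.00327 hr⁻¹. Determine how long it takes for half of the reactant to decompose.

212 hr

Step 1: For a first-order reaction, t₁/₂ = ln(2)/k
Step 2: t₁/₂ = ln(2)/0.00327
Step 3: t₁/₂ = 0.6931/0.00327 = 212 hr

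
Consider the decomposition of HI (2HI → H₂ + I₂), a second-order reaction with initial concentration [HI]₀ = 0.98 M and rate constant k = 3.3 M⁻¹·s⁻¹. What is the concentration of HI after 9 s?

0.03255 M

Step 1: For a second-order reaction: 1/[HI] = 1/[HI]₀ + kt
Step 2: 1/[HI] = 1/0.98 + 3.3 × 9
Step 3: 1/[HI] = 1.02 + 29.7 = 30.72
Step 4: [HI] = 1/30.72 = 0.03255 M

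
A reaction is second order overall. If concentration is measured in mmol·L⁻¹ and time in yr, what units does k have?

(mmol·L⁻¹)⁻¹·yr⁻¹

Step 1: For overall order n, rate = k × (concentration)^n.
Step 2: Rate has units mmol·L⁻¹·yr⁻¹; concentration term has units (mmol·L⁻¹)^2.
Step 3: k = rate / (concentration)^n, so units of k = (mmol·L⁻¹)^(1-2)·yr⁻¹ = (mmol·L⁻¹)⁻¹·yr⁻¹.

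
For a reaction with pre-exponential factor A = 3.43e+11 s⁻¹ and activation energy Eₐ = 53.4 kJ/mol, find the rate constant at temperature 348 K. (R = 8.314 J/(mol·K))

3.31e+03 s⁻¹

Step 1: Use the Arrhenius equation: k = A × exp(-Eₐ/RT)
Step 2: Convert Eₐ to J/mol: 53.4 kJ/mol = 53400 J/mol
Step 3: Calculate the exponent: -Eₐ/(RT) = -53400/(8.314 × 348) = -18.45661
Step 4: k = 3.43e+11 × exp(-18.45661)
Step 5: k = 3.43e+11 × 9.64709e-09 = 3.3090e+03 s⁻¹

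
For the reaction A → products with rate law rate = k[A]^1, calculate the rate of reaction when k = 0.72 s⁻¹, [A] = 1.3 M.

0.936 M/s

Step 1: Identify the rate law: rate = k[A]^1
Step 2: Substitute values: rate = 0.72 × (1.3)^1
Step 3: Calculate: rate = 0.72 × 1.3 = 0.936 M/s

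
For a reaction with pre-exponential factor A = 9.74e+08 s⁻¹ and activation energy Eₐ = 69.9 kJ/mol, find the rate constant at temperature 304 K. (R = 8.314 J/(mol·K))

9.50e-04 s⁻¹

Step 1: Use the Arrhenius equation: k = A × exp(-Eₐ/RT)
Step 2: Convert Eₐ to J/mol: 69.9 kJ/mol = 69900 J/mol
Step 3: Calculate the exponent: -Eₐ/(RT) = -69900/(8.314 × 304) = -27.65627
Step 4: k = 9.74e+08 × exp(-27.65627)
Step 5: k = 9.74e+08 × 9.75067e-13 = 9.4972e-04 s⁻¹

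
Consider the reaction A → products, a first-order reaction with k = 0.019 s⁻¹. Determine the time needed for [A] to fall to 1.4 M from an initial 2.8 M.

36.48 s

Step 1: For first-order: t = ln([A]₀/[A])/k
Step 2: t = ln(2.8/1.4)/0.019
Step 3: t = ln(2)/0.019
Step 4: t = 0.6931/0.019 = 36.48 s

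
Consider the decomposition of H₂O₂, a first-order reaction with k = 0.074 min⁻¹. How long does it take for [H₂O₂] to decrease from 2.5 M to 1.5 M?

6.903 min

Step 1: For first-order: t = ln([H₂O₂]₀/[H₂O₂])/k
Step 2: t = ln(2.5/1.5)/0.074
Step 3: t = ln(1.667)/0.074
Step 4: t = 0.5108/0.074 = 6.903 min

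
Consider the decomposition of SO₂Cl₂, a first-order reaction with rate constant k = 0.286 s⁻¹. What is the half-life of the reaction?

2.424 s

Step 1: For a first-order reaction, t₁/₂ = ln(2)/k
Step 2: t₁/₂ = ln(2)/0.286
Step 3: t₁/₂ = 0.6931/0.286 = 2.424 s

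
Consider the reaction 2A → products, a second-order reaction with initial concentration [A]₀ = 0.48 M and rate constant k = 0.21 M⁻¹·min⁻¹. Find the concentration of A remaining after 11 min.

0.2276 M

Step 1: For a second-order reaction: 1/[A] = 1/[A]₀ + kt
Step 2: 1/[A] = 1/0.48 + 0.21 × 11
Step 3: 1/[A] = 2.083 + 2.31 = 4.393
Step 4: [A] = 1/4.393 = 0.2276 M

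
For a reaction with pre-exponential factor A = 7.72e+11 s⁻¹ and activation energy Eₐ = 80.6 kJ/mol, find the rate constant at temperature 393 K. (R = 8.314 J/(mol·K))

1.49e+01 s⁻¹

Step 1: Use the Arrhenius equation: k = A × exp(-Eₐ/RT)
Step 2: Convert Eₐ to J/mol: 80.6 kJ/mol = 80600 J/mol
Step 3: Calculate the exponent: -Eₐ/(RT) = -80600/(8.314 × 393) = -24.66792
Step 4: k = 7.72e+11 × exp(-24.66792)
Step 5: k = 7.72e+11 × 1.93579e-11 = 1.4944e+01 s⁻¹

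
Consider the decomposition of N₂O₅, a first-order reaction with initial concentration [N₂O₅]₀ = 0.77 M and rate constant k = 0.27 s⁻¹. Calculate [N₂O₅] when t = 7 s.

0.1163 M

Step 1: For a first-order reaction: [N₂O₅] = [N₂O₅]₀ × e^(-kt)
Step 2: [N₂O₅] = 0.77 × e^(-0.27 × 7)
Step 3: [N₂O₅] = 0.77 × e^(-1.89)
Step 4: [N₂O₅] = 0.77 × 0.151072 = 0.1163 M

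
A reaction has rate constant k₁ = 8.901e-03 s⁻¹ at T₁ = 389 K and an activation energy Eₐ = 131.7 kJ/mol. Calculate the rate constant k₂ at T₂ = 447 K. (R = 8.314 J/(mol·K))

1.755e+00 s⁻¹

Step 1: Use the two-temperature Arrhenius form: ln(k₂/k₁) = -Eₐ/R × (1/T₂ - 1/T₁)
Step 2: Convert Eₐ to J/mol: 131.7 kJ/mol = 131700 J/mol
Step 3: 1/T₂ - 1/T₁ = 1/447 - 1/389 = -3.335576e-04 K⁻¹
Step 4: ln(k₂/k₁) = -131700/8.314 × -3.335576e-04 = 5.28380
Step 5: k₂ = k₁ × exp(5.28380) = 8.901e-03 × 1.97118e+02 = 1.755e+00 s⁻¹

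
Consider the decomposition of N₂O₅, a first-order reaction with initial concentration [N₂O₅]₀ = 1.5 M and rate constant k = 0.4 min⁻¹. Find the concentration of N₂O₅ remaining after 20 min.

0.0005032 M

Step 1: For a first-order reaction: [N₂O₅] = [N₂O₅]₀ × e^(-kt)
Step 2: [N₂O₅] = 1.5 × e^(-0.4 × 20)
Step 3: [N₂O₅] = 1.5 × e^(-8)
Step 4: [N₂O₅] = 1.5 × 0.000335463 = 0.0005032 M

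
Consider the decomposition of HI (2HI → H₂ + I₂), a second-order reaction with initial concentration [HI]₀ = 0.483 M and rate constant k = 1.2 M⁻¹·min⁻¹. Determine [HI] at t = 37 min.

0.02152 M

Step 1: For a second-order reaction: 1/[HI] = 1/[HI]₀ + kt
Step 2: 1/[HI] = 1/0.483 + 1.2 × 37
Step 3: 1/[HI] = 2.07 + 44.4 = 46.47
Step 4: [HI] = 1/46.47 = 0.02152 M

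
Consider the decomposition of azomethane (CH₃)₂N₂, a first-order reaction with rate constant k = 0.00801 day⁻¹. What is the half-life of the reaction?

86.54 day

Step 1: For a first-order reaction, t₁/₂ = ln(2)/k
Step 2: t₁/₂ = ln(2)/0.00801
Step 3: t₁/₂ = 0.6931/0.00801 = 86.54 day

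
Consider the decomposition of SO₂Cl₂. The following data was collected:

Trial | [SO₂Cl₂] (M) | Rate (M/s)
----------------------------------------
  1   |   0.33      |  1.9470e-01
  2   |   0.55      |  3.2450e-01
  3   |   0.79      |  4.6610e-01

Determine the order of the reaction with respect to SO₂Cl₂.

first order (1)

Step 1: Compare trials to find order n where rate₂/rate₁ = ([SO₂Cl₂]₂/[SO₂Cl₂]₁)^n
Step 2: rate₂/rate₁ = 3.2450e-01/1.9470e-01 = 1.667
Step 3: [SO₂Cl₂]₂/[SO₂Cl₂]₁ = 0.55/0.33 = 1.667
Step 4: n = ln(1.667)/ln(1.667) = 1.00 ≈ 1
Step 5: The reaction is first order in SO₂Cl₂.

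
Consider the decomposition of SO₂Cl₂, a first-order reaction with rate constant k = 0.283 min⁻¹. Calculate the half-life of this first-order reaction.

2.449 min

Step 1: For a first-order reaction, t₁/₂ = ln(2)/k
Step 2: t₁/₂ = ln(2)/0.283
Step 3: t₁/₂ = 0.6931/0.283 = 2.449 min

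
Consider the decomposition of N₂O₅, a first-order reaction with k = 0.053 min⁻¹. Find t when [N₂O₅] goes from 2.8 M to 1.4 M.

13.08 min

Step 1: For first-order: t = ln([N₂O₅]₀/[N₂O₅])/k
Step 2: t = ln(2.8/1.4)/0.053
Step 3: t = ln(2)/0.053
Step 4: t = 0.6931/0.053 = 13.08 min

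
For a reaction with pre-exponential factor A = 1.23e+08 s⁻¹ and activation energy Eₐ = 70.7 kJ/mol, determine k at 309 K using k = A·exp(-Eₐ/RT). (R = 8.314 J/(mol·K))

1.37e-04 s⁻¹

Step 1: Use the Arrhenius equation: k = A × exp(-Eₐ/RT)
Step 2: Convert Eₐ to J/mol: 70.7 kJ/mol = 70700 J/mol
Step 3: Calculate the exponent: -Eₐ/(RT) = -70700/(8.314 × 309) = -27.52016
Step 4: k = 1.23e+08 × exp(-27.52016)
Step 5: k = 1.23e+08 × 1.11724e-12 = 1.3742e-04 s⁻¹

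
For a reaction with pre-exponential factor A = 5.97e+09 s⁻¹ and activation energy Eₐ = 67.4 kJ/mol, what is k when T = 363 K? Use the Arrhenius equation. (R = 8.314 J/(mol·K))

1.19e+00 s⁻¹

Step 1: Use the Arrhenius equation: k = A × exp(-Eₐ/RT)
Step 2: Convert Eₐ to J/mol: 67.4 kJ/mol = 67400 J/mol
Step 3: Calculate the exponent: -Eₐ/(RT) = -67400/(8.314 × 363) = -22.33280
Step 4: k = 5.97e+09 × exp(-22.33280)
Step 5: k = 5.97e+09 × 1.99981e-10 = 1.1939e+00 s⁻¹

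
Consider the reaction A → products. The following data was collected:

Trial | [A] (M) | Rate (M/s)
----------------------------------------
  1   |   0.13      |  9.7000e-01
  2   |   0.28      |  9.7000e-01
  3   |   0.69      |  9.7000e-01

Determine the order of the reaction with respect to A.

zeroth order (0)

Step 1: Compare trials - when concentration changes, rate stays constant.
Step 2: rate₂/rate₁ = 9.7000e-01/9.7000e-01 = 1
Step 3: [A]₂/[A]₁ = 0.28/0.13 = 2.154
Step 4: Since rate ratio ≈ (conc ratio)^0, the reaction is zeroth order.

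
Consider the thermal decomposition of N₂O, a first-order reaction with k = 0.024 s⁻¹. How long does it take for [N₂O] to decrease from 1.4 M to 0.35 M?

57.76 s

Step 1: For first-order: t = ln([N₂O]₀/[N₂O])/k
Step 2: t = ln(1.4/0.35)/0.024
Step 3: t = ln(4)/0.024
Step 4: t = 1.386/0.024 = 57.76 s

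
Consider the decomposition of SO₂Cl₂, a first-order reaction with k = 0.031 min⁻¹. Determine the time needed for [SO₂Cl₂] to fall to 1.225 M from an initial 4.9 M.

44.72 min

Step 1: For first-order: t = ln([SO₂Cl₂]₀/[SO₂Cl₂])/k
Step 2: t = ln(4.9/1.225)/0.031
Step 3: t = ln(4)/0.031
Step 4: t = 1.386/0.031 = 44.72 min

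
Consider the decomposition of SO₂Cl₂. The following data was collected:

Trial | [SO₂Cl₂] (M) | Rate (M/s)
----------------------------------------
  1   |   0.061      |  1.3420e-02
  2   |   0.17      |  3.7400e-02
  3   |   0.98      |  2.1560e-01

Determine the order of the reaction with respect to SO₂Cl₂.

first order (1)

Step 1: Compare trials to find order n where rate₂/rate₁ = ([SO₂Cl₂]₂/[SO₂Cl₂]₁)^n
Step 2: rate₂/rate₁ = 3.7400e-02/1.3420e-02 = 2.787
Step 3: [SO₂Cl₂]₂/[SO₂Cl₂]₁ = 0.17/0.061 = 2.787
Step 4: n = ln(2.787)/ln(2.787) = 1.00 ≈ 1
Step 5: The reaction is first order in SO₂Cl₂.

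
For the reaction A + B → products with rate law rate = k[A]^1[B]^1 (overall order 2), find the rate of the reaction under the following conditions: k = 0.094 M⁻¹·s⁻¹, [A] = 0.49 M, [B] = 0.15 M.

0.006909 M/s

Step 1: The rate law is rate = k[A]^1[B]^1, overall order = 1+1 = 2
Step 2: Substitute values: rate = 0.094 × (0.49)^1 × (0.15)^1
Step 3: rate = 0.094 × 0.49 × 0.15 = 0.006909 M/s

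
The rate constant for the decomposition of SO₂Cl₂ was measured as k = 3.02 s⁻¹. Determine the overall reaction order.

first order (1)

Step 1: The units of k for an nth-order reaction are (concentration)^(1-n)·(time)⁻¹.
Step 2: Here k has units s⁻¹, so the concentration exponent is 0.
Step 3: 1 - n = 0 ⇒ n = 1. The reaction is first order.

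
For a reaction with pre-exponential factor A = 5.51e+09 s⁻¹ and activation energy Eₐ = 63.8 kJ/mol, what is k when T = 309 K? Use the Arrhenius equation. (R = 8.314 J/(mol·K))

9.03e-02 s⁻¹

Step 1: Use the Arrhenius equation: k = A × exp(-Eₐ/RT)
Step 2: Convert Eₐ to J/mol: 63.8 kJ/mol = 63800 J/mol
Step 3: Calculate the exponent: -Eₐ/(RT) = -63800/(8.314 × 309) = -24.83431
Step 4: k = 5.51e+09 × exp(-24.83431)
Step 5: k = 5.51e+09 × 1.63907e-11 = 9.0313e-02 s⁻¹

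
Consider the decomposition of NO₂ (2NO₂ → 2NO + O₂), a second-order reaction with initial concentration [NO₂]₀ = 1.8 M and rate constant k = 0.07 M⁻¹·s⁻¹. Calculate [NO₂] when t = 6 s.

1.025 M

Step 1: For a second-order reaction: 1/[NO₂] = 1/[NO₂]₀ + kt
Step 2: 1/[NO₂] = 1/1.8 + 0.07 × 6
Step 3: 1/[NO₂] = 0.5556 + 0.42 = 0.9756
Step 4: [NO₂] = 1/0.9756 = 1.025 M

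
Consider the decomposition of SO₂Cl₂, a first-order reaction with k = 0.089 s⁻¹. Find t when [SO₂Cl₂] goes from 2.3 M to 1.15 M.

7.788 s

Step 1: For first-order: t = ln([SO₂Cl₂]₀/[SO₂Cl₂])/k
Step 2: t = ln(2.3/1.15)/0.089
Step 3: t = ln(2)/0.089
Step 4: t = 0.6931/0.089 = 7.788 s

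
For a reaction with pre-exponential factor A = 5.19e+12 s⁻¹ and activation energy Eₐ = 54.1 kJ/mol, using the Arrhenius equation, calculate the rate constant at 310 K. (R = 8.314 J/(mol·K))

3.97e+03 s⁻¹

Step 1: Use the Arrhenius equation: k = A × exp(-Eₐ/RT)
Step 2: Convert Eₐ to J/mol: 54.1 kJ/mol = 54100 J/mol
Step 3: Calculate the exponent: -Eₐ/(RT) = -54100/(8.314 × 310) = -20.99063
Step 4: k = 5.19e+12 × exp(-20.99063)
Step 5: k = 5.19e+12 × 7.65394e-10 = 3.9724e+03 s⁻¹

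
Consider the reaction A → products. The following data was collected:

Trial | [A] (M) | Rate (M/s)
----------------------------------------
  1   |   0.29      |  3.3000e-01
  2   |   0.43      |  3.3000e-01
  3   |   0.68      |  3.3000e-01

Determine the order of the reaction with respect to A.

zeroth order (0)

Step 1: Compare trials - when concentration changes, rate stays constant.
Step 2: rate₂/rate₁ = 3.3000e-01/3.3000e-01 = 1
Step 3: [A]₂/[A]₁ = 0.43/0.29 = 1.483
Step 4: Since rate ratio ≈ (conc ratio)^0, the reaction is zeroth order.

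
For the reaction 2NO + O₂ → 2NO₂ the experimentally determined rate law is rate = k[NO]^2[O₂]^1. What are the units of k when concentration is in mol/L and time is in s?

(mol/L)⁻²·s⁻¹

Step 1: Overall order = 2 + 1 = 3.
Step 2: rate has units mol/L·s⁻¹; [NO]^2[O₂]^1 has units (mol/L)^3.
Step 3: k = rate/([NO]^2[O₂]^1), so units of k = (mol/L)^(1-3)·s⁻¹ = (mol/L)⁻²·s⁻¹.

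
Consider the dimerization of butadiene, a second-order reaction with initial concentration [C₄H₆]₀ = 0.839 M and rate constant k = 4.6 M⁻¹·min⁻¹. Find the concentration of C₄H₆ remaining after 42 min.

0.005144 M

Step 1: For a second-order reaction: 1/[C₄H₆] = 1/[C₄H₆]₀ + kt
Step 2: 1/[C₄H₆] = 1/0.839 + 4.6 × 42
Step 3: 1/[C₄H₆] = 1.192 + 193.2 = 194.4
Step 4: [C₄H₆] = 1/194.4 = 0.005144 M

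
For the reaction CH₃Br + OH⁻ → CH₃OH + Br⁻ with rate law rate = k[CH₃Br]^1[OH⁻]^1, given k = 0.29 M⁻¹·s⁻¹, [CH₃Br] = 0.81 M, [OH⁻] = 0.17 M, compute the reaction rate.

0.03993 M/s

Step 1: The rate law is rate = k[CH₃Br]^1[OH⁻]^1
Step 2: Substitute: rate = 0.29 × (0.81)^1 × (0.17)^1
Step 3: rate = 0.29 × 0.81 × 0.17 = 0.039933 M/s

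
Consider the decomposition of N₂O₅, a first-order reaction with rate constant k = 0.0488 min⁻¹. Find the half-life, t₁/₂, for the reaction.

14.2 min

Step 1: For a first-order reaction, t₁/₂ = ln(2)/k
Step 2: t₁/₂ = ln(2)/0.0488
Step 3: t₁/₂ = 0.6931/0.0488 = 14.2 min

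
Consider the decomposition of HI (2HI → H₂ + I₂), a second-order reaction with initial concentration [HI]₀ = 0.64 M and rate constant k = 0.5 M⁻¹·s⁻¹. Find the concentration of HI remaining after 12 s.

0.1322 M

Step 1: For a second-order reaction: 1/[HI] = 1/[HI]₀ + kt
Step 2: 1/[HI] = 1/0.64 + 0.5 × 12
Step 3: 1/[HI] = 1.562 + 6 = 7.562
Step 4: [HI] = 1/7.562 = 0.1322 M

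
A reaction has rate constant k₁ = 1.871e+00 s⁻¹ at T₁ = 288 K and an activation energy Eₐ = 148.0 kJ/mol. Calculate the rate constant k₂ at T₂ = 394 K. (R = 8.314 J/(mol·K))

3.119e+07 s⁻¹

Step 1: Use the two-temperature Arrhenius form: ln(k₂/k₁) = -Eₐ/R × (1/T₂ - 1/T₁)
Step 2: Convert Eₐ to J/mol: 148.0 kJ/mol = 148000 J/mol
Step 3: 1/T₂ - 1/T₁ = 1/394 - 1/288 = -9.341512e-04 K⁻¹
Step 4: ln(k₂/k₁) = -148000/8.314 × -9.341512e-04 = 16.62910
Step 5: k₂ = k₁ × exp(16.62910) = 1.871e+00 × 1.66696e+07 = 3.119e+07 s⁻¹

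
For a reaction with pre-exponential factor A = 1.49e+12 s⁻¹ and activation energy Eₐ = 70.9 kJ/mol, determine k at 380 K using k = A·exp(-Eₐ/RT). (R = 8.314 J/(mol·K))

2.67e+02 s⁻¹

Step 1: Use the Arrhenius equation: k = A × exp(-Eₐ/RT)
Step 2: Convert Eₐ to J/mol: 70.9 kJ/mol = 70900 J/mol
Step 3: Calculate the exponent: -Eₐ/(RT) = -70900/(8.314 × 380) = -22.44154
Step 4: k = 1.49e+12 × exp(-22.44154)
Step 5: k = 1.49e+12 × 1.79375e-10 = 2.6727e+02 s⁻¹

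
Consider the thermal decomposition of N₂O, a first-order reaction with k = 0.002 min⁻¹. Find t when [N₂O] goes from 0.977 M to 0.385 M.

465.6 min

Step 1: For first-order: t = ln([N₂O]₀/[N₂O])/k
Step 2: t = ln(0.977/0.385)/0.002
Step 3: t = ln(2.538)/0.002
Step 4: t = 0.9312/0.002 = 465.6 min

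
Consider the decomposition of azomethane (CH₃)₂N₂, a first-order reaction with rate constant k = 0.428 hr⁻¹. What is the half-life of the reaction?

1.62 hr

Step 1: For a first-order reaction, t₁/₂ = ln(2)/k
Step 2: t₁/₂ = ln(2)/0.428
Step 3: t₁/₂ = 0.6931/0.428 = 1.62 hr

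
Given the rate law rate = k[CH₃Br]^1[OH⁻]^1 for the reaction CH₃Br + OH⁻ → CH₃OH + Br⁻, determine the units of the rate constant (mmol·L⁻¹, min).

(mmol·L⁻¹)⁻¹·min⁻¹

Step 1: Overall order = 1 + 1 = 2.
Step 2: rate has units mmol·L⁻¹·min⁻¹; [CH₃Br]^1[OH⁻]^1 has units (mmol·L⁻¹)^2.
Step 3: k = rate/([CH₃Br]^1[OH⁻]^1), so units of k = (mmol·L⁻¹)^(1-2)·min⁻¹ = (mmol·L⁻¹)⁻¹·min⁻¹.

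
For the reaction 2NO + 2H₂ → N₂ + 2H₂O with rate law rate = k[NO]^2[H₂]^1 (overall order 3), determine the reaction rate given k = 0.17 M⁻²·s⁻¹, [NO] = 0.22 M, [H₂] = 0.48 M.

0.003949 M/s

Step 1: The rate law is rate = k[NO]^2[H₂]^1, overall order = 2+1 = 3
Step 2: Substitute values: rate = 0.17 × (0.22)^2 × (0.48)^1
Step 3: rate = 0.17 × 0.0484 × 0.48 = 0.00394944 M/s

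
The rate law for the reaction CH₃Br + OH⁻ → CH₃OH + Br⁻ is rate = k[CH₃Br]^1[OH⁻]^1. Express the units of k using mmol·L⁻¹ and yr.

(mmol·L⁻¹)⁻¹·yr⁻¹

Step 1: Overall order = 1 + 1 = 2.
Step 2: rate has units mmol·L⁻¹·yr⁻¹; [CH₃Br]^1[OH⁻]^1 has units (mmol·L⁻¹)^2.
Step 3: k = rate/([CH₃Br]^1[OH⁻]^1), so units of k = (mmol·L⁻¹)^(1-2)·yr⁻¹ = (mmol·L⁻¹)⁻¹·yr⁻¹.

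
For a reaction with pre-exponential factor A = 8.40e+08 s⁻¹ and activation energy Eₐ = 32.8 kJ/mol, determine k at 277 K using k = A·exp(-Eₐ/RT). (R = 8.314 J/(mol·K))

5.48e+02 s⁻¹

Step 1: Use the Arrhenius equation: k = A × exp(-Eₐ/RT)
Step 2: Convert Eₐ to J/mol: 32.8 kJ/mol = 32800 J/mol
Step 3: Calculate the exponent: -Eₐ/(RT) = -32800/(8.314 × 277) = -14.24243
Step 4: k = 8.40e+08 × exp(-14.24243)
Step 5: k = 8.40e+08 × 6.52516e-07 = 5.4811e+02 s⁻¹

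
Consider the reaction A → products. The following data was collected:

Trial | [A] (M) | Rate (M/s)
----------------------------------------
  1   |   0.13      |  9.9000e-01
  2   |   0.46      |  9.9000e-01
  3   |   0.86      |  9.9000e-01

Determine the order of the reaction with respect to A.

zeroth order (0)

Step 1: Compare trials - when concentration changes, rate stays constant.
Step 2: rate₂/rate₁ = 9.9000e-01/9.9000e-01 = 1
Step 3: [A]₂/[A]₁ = 0.46/0.13 = 3.538
Step 4: Since rate ratio ≈ (conc ratio)^0, the reaction is zeroth order.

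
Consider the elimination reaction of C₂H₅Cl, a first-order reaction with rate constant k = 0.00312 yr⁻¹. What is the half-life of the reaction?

222.2 yr

Step 1: For a first-order reaction, t₁/₂ = ln(2)/k
Step 2: t₁/₂ = ln(2)/0.00312
Step 3: t₁/₂ = 0.6931/0.00312 = 222.2 yr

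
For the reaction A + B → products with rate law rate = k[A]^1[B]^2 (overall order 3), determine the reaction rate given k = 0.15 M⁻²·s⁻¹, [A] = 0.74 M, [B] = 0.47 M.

0.02452 M/s

Step 1: The rate law is rate = k[A]^1[B]^2, overall order = 1+2 = 3
Step 2: Substitute values: rate = 0.15 × (0.74)^1 × (0.47)^2
Step 3: rate = 0.15 × 0.74 × 0.2209 = 0.0245199 M/s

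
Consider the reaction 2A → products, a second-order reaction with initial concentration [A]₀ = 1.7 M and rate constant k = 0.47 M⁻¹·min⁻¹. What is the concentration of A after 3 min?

0.5004 M

Step 1: For a second-order reaction: 1/[A] = 1/[A]₀ + kt
Step 2: 1/[A] = 1/1.7 + 0.47 × 3
Step 3: 1/[A] = 0.5882 + 1.41 = 1.998
Step 4: [A] = 1/1.998 = 0.5004 M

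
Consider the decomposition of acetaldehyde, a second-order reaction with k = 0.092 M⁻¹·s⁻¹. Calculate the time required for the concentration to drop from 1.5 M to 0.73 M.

7.643 s

Step 1: For second-order: t = (1/[CH₃CHO] - 1/[CH₃CHO]₀)/k
Step 2: t = (1/0.73 - 1/1.5)/0.092
Step 3: t = (1.37 - 0.6667)/0.092
Step 4: t = 0.7032/0.092 = 7.643 s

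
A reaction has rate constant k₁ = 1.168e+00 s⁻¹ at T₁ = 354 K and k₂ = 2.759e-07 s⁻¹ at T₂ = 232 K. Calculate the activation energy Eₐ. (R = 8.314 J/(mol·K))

85.4 kJ/mol

Step 1: Use the two-temperature Arrhenius form: ln(k₂/k₁) = -Eₐ/R × (1/T₂ - 1/T₁)
Step 2: ln(k₂/k₁) = ln(2.759e-07/1.168e+00) = ln(2.36216e-07) = -15.2585
Step 3: 1/T₂ - 1/T₁ = 1/232 - 1/354 = 1.485486e-03 K⁻¹
Step 4: Eₐ = -R × ln(k₂/k₁) / (1/T₂ - 1/T₁) = -8.314 × -15.2585 / 1.485486e-03
Step 5: Eₐ = 8.5399e+04 J/mol = 85.4 kJ/mol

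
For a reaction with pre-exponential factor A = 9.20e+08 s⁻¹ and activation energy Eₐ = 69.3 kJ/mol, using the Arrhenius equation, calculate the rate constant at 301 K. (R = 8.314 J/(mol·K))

8.65e-04 s⁻¹

Step 1: Use the Arrhenius equation: k = A × exp(-Eₐ/RT)
Step 2: Convert Eₐ to J/mol: 69.3 kJ/mol = 69300 J/mol
Step 3: Calculate the exponent: -Eₐ/(RT) = -69300/(8.314 × 301) = -27.69215
Step 4: k = 9.20e+08 × exp(-27.69215)
Step 5: k = 9.20e+08 × 9.40702e-13 = 8.6545e-04 s⁻¹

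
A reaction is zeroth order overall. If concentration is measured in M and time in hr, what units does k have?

M·hr⁻¹

Step 1: For overall order n, rate = k × (concentration)^n.
Step 2: Rate has units M·hr⁻¹; concentration term has units M^0.
Step 3: k = rate / (concentration)^n, so units of k = M^(1-0)·hr⁻¹ = M·hr⁻¹.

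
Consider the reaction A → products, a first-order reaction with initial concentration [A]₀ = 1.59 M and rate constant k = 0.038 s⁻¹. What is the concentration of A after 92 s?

0.04821 M

Step 1: For a first-order reaction: [A] = [A]₀ × e^(-kt)
Step 2: [A] = 1.59 × e^(-0.038 × 92)
Step 3: [A] = 1.59 × e^(-3.496)
Step 4: [A] = 1.59 × 0.0303184 = 0.04821 M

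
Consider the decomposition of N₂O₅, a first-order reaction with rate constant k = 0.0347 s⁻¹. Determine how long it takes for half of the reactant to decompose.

19.98 s

Step 1: For a first-order reaction, t₁/₂ = ln(2)/k
Step 2: t₁/₂ = ln(2)/0.0347
Step 3: t₁/₂ = 0.6931/0.0347 = 19.98 s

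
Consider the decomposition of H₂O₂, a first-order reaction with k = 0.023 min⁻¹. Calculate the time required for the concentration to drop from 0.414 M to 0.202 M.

31.2 min

Step 1: For first-order: t = ln([H₂O₂]₀/[H₂O₂])/k
Step 2: t = ln(0.414/0.202)/0.023
Step 3: t = ln(2.05)/0.023
Step 4: t = 0.7176/0.023 = 31.2 min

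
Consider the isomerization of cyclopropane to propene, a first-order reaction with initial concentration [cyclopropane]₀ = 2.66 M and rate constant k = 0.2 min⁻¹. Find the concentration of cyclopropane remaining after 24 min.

0.02189 M

Step 1: For a first-order reaction: [cyclopropane] = [cyclopropane]₀ × e^(-kt)
Step 2: [cyclopropane] = 2.66 × e^(-0.2 × 24)
Step 3: [cyclopropane] = 2.66 × e^(-4.8)
Step 4: [cyclopropane] = 2.66 × 0.00822975 = 0.02189 M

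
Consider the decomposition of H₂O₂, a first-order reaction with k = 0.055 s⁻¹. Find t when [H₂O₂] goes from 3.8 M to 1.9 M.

12.6 s

Step 1: For first-order: t = ln([H₂O₂]₀/[H₂O₂])/k
Step 2: t = ln(3.8/1.9)/0.055
Step 3: t = ln(2)/0.055
Step 4: t = 0.6931/0.055 = 12.6 s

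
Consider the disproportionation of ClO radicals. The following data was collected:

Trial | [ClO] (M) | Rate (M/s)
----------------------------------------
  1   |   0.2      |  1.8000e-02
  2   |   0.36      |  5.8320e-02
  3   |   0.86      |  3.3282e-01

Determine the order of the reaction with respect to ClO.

second order (2)

Step 1: Compare trials to find order n where rate₂/rate₁ = ([ClO]₂/[ClO]₁)^n
Step 2: rate₂/rate₁ = 5.8320e-02/1.8000e-02 = 3.24
Step 3: [ClO]₂/[ClO]₁ = 0.36/0.2 = 1.8
Step 4: n = ln(3.24)/ln(1.8) = 2.00 ≈ 2
Step 5: The reaction is second order in ClO.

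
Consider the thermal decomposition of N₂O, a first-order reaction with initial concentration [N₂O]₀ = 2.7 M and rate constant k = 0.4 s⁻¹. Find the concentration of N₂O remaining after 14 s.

0.009984 M

Step 1: For a first-order reaction: [N₂O] = [N₂O]₀ × e^(-kt)
Step 2: [N₂O] = 2.7 × e^(-0.4 × 14)
Step 3: [N₂O] = 2.7 × e^(-5.6)
Step 4: [N₂O] = 2.7 × 0.00369786 = 0.009984 M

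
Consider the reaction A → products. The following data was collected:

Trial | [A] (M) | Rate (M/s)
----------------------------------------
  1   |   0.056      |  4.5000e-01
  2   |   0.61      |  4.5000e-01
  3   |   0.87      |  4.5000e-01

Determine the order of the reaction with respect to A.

zeroth order (0)

Step 1: Compare trials - when concentration changes, rate stays constant.
Step 2: rate₂/rate₁ = 4.5000e-01/4.5000e-01 = 1
Step 3: [A]₂/[A]₁ = 0.61/0.056 = 10.89
Step 4: Since rate ratio ≈ (conc ratio)^0, the reaction is zeroth order.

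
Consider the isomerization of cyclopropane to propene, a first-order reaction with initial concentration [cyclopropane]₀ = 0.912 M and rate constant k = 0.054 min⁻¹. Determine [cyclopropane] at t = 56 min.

0.04433 M

Step 1: For a first-order reaction: [cyclopropane] = [cyclopropane]₀ × e^(-kt)
Step 2: [cyclopropane] = 0.912 × e^(-0.054 × 56)
Step 3: [cyclopropane] = 0.912 × e^(-3.024)
Step 4: [cyclopropane] = 0.912 × 0.0486064 = 0.04433 M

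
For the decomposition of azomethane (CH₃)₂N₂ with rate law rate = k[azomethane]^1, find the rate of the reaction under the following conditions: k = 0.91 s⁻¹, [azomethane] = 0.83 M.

0.7553 M/s

Step 1: Identify the rate law: rate = k[azomethane]^1
Step 2: Substitute values: rate = 0.91 × (0.83)^1
Step 3: Calculate: rate = 0.91 × 0.83 = 0.7553 M/s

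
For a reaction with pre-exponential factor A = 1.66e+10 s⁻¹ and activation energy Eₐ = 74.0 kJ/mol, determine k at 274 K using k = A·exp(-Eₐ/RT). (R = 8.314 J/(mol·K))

1.30e-04 s⁻¹

Step 1: Use the Arrhenius equation: k = A × exp(-Eₐ/RT)
Step 2: Convert Eₐ to J/mol: 74.0 kJ/mol = 74000 J/mol
Step 3: Calculate the exponent: -Eₐ/(RT) = -74000/(8.314 × 274) = -32.48412
Step 4: k = 1.66e+10 × exp(-32.48412)
Step 5: k = 1.66e+10 × 7.80416e-15 = 1.2955e-04 s⁻¹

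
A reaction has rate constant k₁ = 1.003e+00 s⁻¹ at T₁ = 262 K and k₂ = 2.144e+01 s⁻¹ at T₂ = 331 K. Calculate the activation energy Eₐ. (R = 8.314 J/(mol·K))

32.0 kJ/mol

Step 1: Use the two-temperature Arrhenius form: ln(k₂/k₁) = -Eₐ/R × (1/T₂ - 1/T₁)
Step 2: ln(k₂/k₁) = ln(2.144e+01/1.003e+00) = ln(21.3759) = 3.06226
Step 3: 1/T₂ - 1/T₁ = 1/331 - 1/262 = -7.956459e-04 K⁻¹
Step 4: Eₐ = -R × ln(k₂/k₁) / (1/T₂ - 1/T₁) = -8.314 × 3.06226 / -7.956459e-04
Step 5: Eₐ = 3.1999e+04 J/mol = 32.0 kJ/mol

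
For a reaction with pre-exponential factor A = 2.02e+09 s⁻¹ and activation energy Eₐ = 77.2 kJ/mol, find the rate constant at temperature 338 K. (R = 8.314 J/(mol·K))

2.37e-03 s⁻¹

Step 1: Use the Arrhenius equation: k = A × exp(-Eₐ/RT)
Step 2: Convert Eₐ to J/mol: 77.2 kJ/mol = 77200 J/mol
Step 3: Calculate the exponent: -Eₐ/(RT) = -77200/(8.314 × 338) = -27.47202
Step 4: k = 2.02e+09 × exp(-27.47202)
Step 5: k = 2.02e+09 × 1.17234e-12 = 2.3681e-03 s⁻¹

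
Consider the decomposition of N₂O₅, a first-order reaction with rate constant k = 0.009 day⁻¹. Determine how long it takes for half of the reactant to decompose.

77.02 day

Step 1: For a first-order reaction, t₁/₂ = ln(2)/k
Step 2: t₁/₂ = ln(2)/0.009
Step 3: t₁/₂ = 0.6931/0.009 = 77.02 day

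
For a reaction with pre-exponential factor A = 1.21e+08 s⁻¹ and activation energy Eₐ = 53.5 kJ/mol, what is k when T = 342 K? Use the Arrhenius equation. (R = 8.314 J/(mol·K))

8.15e-01 s⁻¹

Step 1: Use the Arrhenius equation: k = A × exp(-Eₐ/RT)
Step 2: Convert Eₐ to J/mol: 53.5 kJ/mol = 53500 J/mol
Step 3: Calculate the exponent: -Eₐ/(RT) = -53500/(8.314 × 342) = -18.81558
Step 4: k = 1.21e+08 × exp(-18.81558)
Step 5: k = 1.21e+08 × 6.73748e-09 = 8.1524e-01 s⁻¹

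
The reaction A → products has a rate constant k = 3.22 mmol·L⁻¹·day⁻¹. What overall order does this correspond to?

zeroth order (0)

Step 1: The units of k for an nth-order reaction are (concentration)^(1-n)·(time)⁻¹.
Step 2: Here k has units mmol·L⁻¹·day⁻¹, so the concentration exponent is 1.
Step 3: 1 - n = 1 ⇒ n = 0. The reaction is zeroth order.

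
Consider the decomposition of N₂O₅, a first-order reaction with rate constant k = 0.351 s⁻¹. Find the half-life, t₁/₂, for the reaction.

1.975 s

Step 1: For a first-order reaction, t₁/₂ = ln(2)/k
Step 2: t₁/₂ = ln(2)/0.351
Step 3: t₁/₂ = 0.6931/0.351 = 1.975 s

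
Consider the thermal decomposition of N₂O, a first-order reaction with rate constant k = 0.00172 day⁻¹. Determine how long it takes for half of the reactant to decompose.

403 day

Step 1: For a first-order reaction, t₁/₂ = ln(2)/k
Step 2: t₁/₂ = ln(2)/0.00172
Step 3: t₁/₂ = 0.6931/0.00172 = 403 day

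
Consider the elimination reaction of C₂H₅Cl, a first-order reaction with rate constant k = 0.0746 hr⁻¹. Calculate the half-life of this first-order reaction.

9.292 hr

Step 1: For a first-order reaction, t₁/₂ = ln(2)/k
Step 2: t₁/₂ = ln(2)/0.0746
Step 3: t₁/₂ = 0.6931/0.0746 = 9.292 hr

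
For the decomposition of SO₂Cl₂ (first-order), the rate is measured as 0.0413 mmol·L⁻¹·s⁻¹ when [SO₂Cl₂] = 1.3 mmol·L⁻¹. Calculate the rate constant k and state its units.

0.03177 s⁻¹

Step 1: rate = k[SO₂Cl₂]^1, so k = rate / [SO₂Cl₂]^1.
Step 2: k = 0.0413 / (1.3)^1 = 0.0413 / 1.3.
Step 3: k = 0.03177 s⁻¹.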